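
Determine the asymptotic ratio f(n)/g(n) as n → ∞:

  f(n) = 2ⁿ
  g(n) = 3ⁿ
0

Since 2ⁿ (O(2ⁿ)) grows slower than 3ⁿ (O(3ⁿ)),
the ratio f(n)/g(n) → 0 as n → ∞.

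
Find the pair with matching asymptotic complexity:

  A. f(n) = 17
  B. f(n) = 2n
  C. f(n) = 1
A and C

Examining each function:
  A. 17 is O(1)
  B. 2n is O(n)
  C. 1 is O(1)

Functions A and C both have the same complexity class.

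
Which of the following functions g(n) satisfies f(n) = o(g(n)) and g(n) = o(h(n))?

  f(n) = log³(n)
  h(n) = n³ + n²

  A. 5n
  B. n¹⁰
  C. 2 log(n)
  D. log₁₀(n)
A

We need g(n) with log³(n) = o(g(n)) and g(n) = o(n³ + n²), i.e. O(log³ n) ≺ g ≺ O(n³).
Check each option:
  A. 5n — O(n) is strictly between O(log³ n) and O(n³) ✓
  B. n¹⁰ — O(n¹⁰) does not grow strictly slower than h(n)
  C. 2 log(n) — O(log n) does not grow strictly faster than f(n)
  D. log₁₀(n) — O(log n) does not grow strictly faster than f(n)

Only option A (5n) lies strictly between.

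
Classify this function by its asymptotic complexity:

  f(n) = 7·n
O(n)

The dominant term in 7·n is 7·n, which is Θ(n).
Constants are absorbed, so the tightest bound is O(n).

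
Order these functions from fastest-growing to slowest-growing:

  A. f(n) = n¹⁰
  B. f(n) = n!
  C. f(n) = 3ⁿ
B > C > A

Comparing growth rates:
B = n! is O(n!)
C = 3ⁿ is O(3ⁿ)
A = n¹⁰ is O(n¹⁰)

Therefore, the order from fastest to slowest is: B > C > A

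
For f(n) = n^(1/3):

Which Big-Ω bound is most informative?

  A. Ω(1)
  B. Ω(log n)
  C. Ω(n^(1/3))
C

f(n) = n^(1/3) is Ω(n^(1/3)).
All listed options are valid Big-Ω bounds (lower bounds),
but Ω(n^(1/3)) is the tightest (largest valid bound).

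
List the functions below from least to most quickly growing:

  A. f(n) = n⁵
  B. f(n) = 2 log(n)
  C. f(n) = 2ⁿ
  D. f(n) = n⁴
B < D < A < C

Comparing growth rates:
B = 2 log(n) is O(log n)
D = n⁴ is O(n⁴)
A = n⁵ is O(n⁵)
C = 2ⁿ is O(2ⁿ)

Therefore, the order from slowest to fastest is: B < D < A < C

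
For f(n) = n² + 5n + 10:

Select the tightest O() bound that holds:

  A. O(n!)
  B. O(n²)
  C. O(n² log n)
B

f(n) = n² + 5n + 10 is O(n²).
All listed options are valid Big-O bounds (upper bounds),
but O(n²) is the tightest (smallest valid bound).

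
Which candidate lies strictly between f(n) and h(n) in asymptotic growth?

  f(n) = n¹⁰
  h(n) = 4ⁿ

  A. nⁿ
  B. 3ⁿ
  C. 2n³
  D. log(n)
B

We need g(n) with n¹⁰ = o(g(n)) and g(n) = o(4ⁿ), i.e. O(n¹⁰) ≺ g ≺ O(4ⁿ).
Check each option:
  A. nⁿ — O(nⁿ) does not grow strictly slower than h(n)
  B. 3ⁿ — O(3ⁿ) is strictly between O(n¹⁰) and O(4ⁿ) ✓
  C. 2n³ — O(n³) does not grow strictly faster than f(n)
  D. log(n) — O(log n) does not grow strictly faster than f(n)

Only option B (3ⁿ) lies strictly between.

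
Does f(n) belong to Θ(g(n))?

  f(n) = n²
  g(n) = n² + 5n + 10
True

f(n) = n² and g(n) = n² + 5n + 10 are both O(n²).
Since they have the same asymptotic growth rate, f(n) = Θ(g(n)) is true.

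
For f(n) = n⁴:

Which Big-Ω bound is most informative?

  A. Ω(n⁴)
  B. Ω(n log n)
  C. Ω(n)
A

f(n) = n⁴ is Ω(n⁴).
All listed options are valid Big-Ω bounds (lower bounds),
but Ω(n⁴) is the tightest (largest valid bound).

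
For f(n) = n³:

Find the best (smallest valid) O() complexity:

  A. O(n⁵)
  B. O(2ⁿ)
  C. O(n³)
C

f(n) = n³ is O(n³).
All listed options are valid Big-O bounds (upper bounds),
but O(n³) is the tightest (smallest valid bound).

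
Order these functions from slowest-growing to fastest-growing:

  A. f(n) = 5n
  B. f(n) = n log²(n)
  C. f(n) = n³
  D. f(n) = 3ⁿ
A < B < C < D

Comparing growth rates:
A = 5n is O(n)
B = n log²(n) is O(n log² n)
C = n³ is O(n³)
D = 3ⁿ is O(3ⁿ)

Therefore, the order from slowest to fastest is: A < B < C < D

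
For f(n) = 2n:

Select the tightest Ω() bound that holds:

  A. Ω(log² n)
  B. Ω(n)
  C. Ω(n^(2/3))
B

f(n) = 2n is Ω(n).
All listed options are valid Big-Ω bounds (lower bounds),
but Ω(n) is the tightest (largest valid bound).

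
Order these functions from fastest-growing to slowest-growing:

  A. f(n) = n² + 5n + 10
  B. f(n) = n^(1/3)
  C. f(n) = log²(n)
A > B > C

Comparing growth rates:
A = n² + 5n + 10 is O(n²)
B = n^(1/3) is O(n^(1/3))
C = log²(n) is O(log² n)

Therefore, the order from fastest to slowest is: A > B > C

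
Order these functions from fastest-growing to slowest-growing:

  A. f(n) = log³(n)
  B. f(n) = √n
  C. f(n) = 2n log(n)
C > B > A

Comparing growth rates:
C = 2n log(n) is O(n log n)
B = √n is O(√n)
A = log³(n) is O(log³ n)

Therefore, the order from fastest to slowest is: C > B > A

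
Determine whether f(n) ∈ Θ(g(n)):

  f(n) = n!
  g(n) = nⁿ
False

f(n) = n! is O(n!), and g(n) = nⁿ is O(nⁿ).
Since they have different growth rates, f(n) = Θ(g(n)) is false.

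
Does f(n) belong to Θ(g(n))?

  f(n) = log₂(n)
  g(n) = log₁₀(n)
True

f(n) = log₂(n) and g(n) = log₁₀(n) are both O(log n).
Since they have the same asymptotic growth rate, f(n) = Θ(g(n)) is true.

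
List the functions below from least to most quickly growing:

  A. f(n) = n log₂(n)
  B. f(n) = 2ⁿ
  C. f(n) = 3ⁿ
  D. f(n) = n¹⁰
A < D < B < C

Comparing growth rates:
A = n log₂(n) is O(n log n)
D = n¹⁰ is O(n¹⁰)
B = 2ⁿ is O(2ⁿ)
C = 3ⁿ is O(3ⁿ)

Therefore, the order from slowest to fastest is: A < D < B < C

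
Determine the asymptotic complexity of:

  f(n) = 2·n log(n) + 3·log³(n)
O(n log n)

The dominant term in 2·n log(n) + 3·log³(n) is 2·n log(n), which is Θ(n log n).
Lower-order terms (3·log³(n)) are asymptotically negligible.
Constants are absorbed, so the tightest bound is O(n log n).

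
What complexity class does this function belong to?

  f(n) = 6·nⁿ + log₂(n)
O(nⁿ)

The dominant term in 6·nⁿ + log₂(n) is 6·nⁿ, which is Θ(nⁿ).
Lower-order terms (log₂(n)) are asymptotically negligible.
Constants are absorbed, so the tightest bound is O(nⁿ).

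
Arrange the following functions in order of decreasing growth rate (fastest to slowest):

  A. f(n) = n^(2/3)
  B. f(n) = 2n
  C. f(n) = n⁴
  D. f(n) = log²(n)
C > B > A > D

Comparing growth rates:
C = n⁴ is O(n⁴)
B = 2n is O(n)
A = n^(2/3) is O(n^(2/3))
D = log²(n) is O(log² n)

Therefore, the order from fastest to slowest is: C > B > A > D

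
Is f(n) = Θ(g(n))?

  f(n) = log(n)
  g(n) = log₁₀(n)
True

f(n) = log(n) and g(n) = log₁₀(n) are both O(log n).
Since they have the same asymptotic growth rate, f(n) = Θ(g(n)) is true.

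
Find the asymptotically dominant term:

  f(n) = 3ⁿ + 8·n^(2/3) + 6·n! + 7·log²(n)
6·n!

Looking at each term:
  - 3ⁿ is O(3ⁿ)
  - 8·n^(2/3) is O(n^(2/3))
  - 6·n! is O(n!)
  - 7·log²(n) is O(log² n)

The term 6·n! (O(n!)) grows fastest and dominates all others.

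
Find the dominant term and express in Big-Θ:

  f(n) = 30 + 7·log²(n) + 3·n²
Θ(n²)

Order the terms by growth rate: 30 ≺ 7·log²(n) ≺ 3·n².
The fastest-growing term 3·n² dominates as n → ∞; dropping its constant factor gives Θ(n²).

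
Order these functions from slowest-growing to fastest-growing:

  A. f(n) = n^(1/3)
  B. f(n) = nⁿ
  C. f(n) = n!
A < C < B

Comparing growth rates:
A = n^(1/3) is O(n^(1/3))
C = n! is O(n!)
B = nⁿ is O(nⁿ)

Therefore, the order from slowest to fastest is: A < C < B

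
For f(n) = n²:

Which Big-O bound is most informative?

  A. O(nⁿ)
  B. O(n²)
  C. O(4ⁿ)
B

f(n) = n² is O(n²).
All listed options are valid Big-O bounds (upper bounds),
but O(n²) is the tightest (smallest valid bound).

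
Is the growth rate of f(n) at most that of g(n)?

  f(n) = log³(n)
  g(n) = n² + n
True

f(n) = log³(n) is O(log³ n), and g(n) = n² + n is O(n²).
Since O(log³ n) ⊆ O(n²) (f grows no faster than g), f(n) = O(g(n)) is true.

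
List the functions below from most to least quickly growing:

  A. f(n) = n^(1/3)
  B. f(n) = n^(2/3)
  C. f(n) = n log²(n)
C > B > A

Comparing growth rates:
C = n log²(n) is O(n log² n)
B = n^(2/3) is O(n^(2/3))
A = n^(1/3) is O(n^(1/3))

Therefore, the order from fastest to slowest is: C > B > A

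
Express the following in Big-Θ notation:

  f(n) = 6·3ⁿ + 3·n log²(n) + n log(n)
Θ(3ⁿ)

Order the terms by growth rate: n log(n) ≺ 3·n log²(n) ≺ 6·3ⁿ.
The fastest-growing term 6·3ⁿ dominates as n → ∞; dropping its constant factor gives Θ(3ⁿ).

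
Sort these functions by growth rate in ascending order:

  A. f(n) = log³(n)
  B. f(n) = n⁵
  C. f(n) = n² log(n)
A < C < B

Comparing growth rates:
A = log³(n) is O(log³ n)
C = n² log(n) is O(n² log n)
B = n⁵ is O(n⁵)

Therefore, the order from slowest to fastest is: A < C < B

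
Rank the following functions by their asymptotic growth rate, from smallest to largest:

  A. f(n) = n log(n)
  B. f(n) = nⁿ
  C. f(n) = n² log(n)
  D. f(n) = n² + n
A < D < C < B

Comparing growth rates:
A = n log(n) is O(n log n)
D = n² + n is O(n²)
C = n² log(n) is O(n² log n)
B = nⁿ is O(nⁿ)

Therefore, the order from slowest to fastest is: A < D < C < B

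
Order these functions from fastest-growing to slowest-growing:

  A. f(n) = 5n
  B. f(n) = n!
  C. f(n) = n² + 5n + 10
B > C > A

Comparing growth rates:
B = n! is O(n!)
C = n² + 5n + 10 is O(n²)
A = 5n is O(n)

Therefore, the order from fastest to slowest is: B > C > A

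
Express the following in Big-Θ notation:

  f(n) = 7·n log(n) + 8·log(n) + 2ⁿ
Θ(2ⁿ)

Order the terms by growth rate: 8·log(n) ≺ 7·n log(n) ≺ 2ⁿ.
The fastest-growing term 2ⁿ dominates as n → ∞; dropping its constant factor gives Θ(2ⁿ).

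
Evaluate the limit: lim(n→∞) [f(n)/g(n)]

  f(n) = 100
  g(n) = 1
100

Since 100 and 1 have the same growth rate (O(1)),
the ratio converges to a constant: 100.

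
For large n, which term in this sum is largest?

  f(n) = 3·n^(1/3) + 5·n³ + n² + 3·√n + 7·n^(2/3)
5·n³

Looking at each term:
  - 3·n^(1/3) is O(n^(1/3))
  - 5·n³ is O(n³)
  - n² is O(n²)
  - 3·√n is O(√n)
  - 7·n^(2/3) is O(n^(2/3))

The term 5·n³ (O(n³)) grows fastest and dominates all others.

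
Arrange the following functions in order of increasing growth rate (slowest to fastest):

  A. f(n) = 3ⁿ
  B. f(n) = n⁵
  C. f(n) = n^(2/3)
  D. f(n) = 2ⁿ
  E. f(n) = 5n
C < E < B < D < A

Comparing growth rates:
C = n^(2/3) is O(n^(2/3))
E = 5n is O(n)
B = n⁵ is O(n⁵)
D = 2ⁿ is O(2ⁿ)
A = 3ⁿ is O(3ⁿ)

Therefore, the order from slowest to fastest is: C < E < B < D < A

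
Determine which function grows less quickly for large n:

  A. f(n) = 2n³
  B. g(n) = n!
A

f(n) = 2n³ is O(n³), while g(n) = n! is O(n!).
Since O(n³) grows slower than O(n!), f(n) is dominated.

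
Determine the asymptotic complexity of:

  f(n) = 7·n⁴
O(n⁴)

The dominant term in 7·n⁴ is 7·n⁴, which is Θ(n⁴).
Constants are absorbed, so the tightest bound is O(n⁴).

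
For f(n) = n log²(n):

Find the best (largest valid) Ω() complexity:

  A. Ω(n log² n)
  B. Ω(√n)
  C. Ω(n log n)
A

f(n) = n log²(n) is Ω(n log² n).
All listed options are valid Big-Ω bounds (lower bounds),
but Ω(n log² n) is the tightest (largest valid bound).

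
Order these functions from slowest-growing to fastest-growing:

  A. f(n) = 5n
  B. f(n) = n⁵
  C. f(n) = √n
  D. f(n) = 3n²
C < A < D < B

Comparing growth rates:
C = √n is O(√n)
A = 5n is O(n)
D = 3n² is O(n²)
B = n⁵ is O(n⁵)

Therefore, the order from slowest to fastest is: C < A < D < B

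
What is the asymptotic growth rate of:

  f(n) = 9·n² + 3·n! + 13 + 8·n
Θ(n!)

Order the terms by growth rate: 13 ≺ 8·n ≺ 9·n² ≺ 3·n!.
The fastest-growing term 3·n! dominates as n → ∞; dropping its constant factor gives Θ(n!).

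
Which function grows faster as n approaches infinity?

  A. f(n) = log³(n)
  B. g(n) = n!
B

f(n) = log³(n) is O(log³ n), while g(n) = n! is O(n!).
Since O(n!) grows faster than O(log³ n), g(n) dominates.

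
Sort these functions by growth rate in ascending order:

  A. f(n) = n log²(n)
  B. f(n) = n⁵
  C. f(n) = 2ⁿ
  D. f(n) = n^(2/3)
D < A < B < C

Comparing growth rates:
D = n^(2/3) is O(n^(2/3))
A = n log²(n) is O(n log² n)
B = n⁵ is O(n⁵)
C = 2ⁿ is O(2ⁿ)

Therefore, the order from slowest to fastest is: D < A < B < C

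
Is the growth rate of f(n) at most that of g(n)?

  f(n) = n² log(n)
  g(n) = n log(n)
False

f(n) = n² log(n) is O(n² log n), and g(n) = n log(n) is O(n log n).
Since O(n² log n) grows faster than O(n log n), f(n) = O(g(n)) is false.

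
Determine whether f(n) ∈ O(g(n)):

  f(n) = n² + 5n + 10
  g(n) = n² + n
True

f(n) = n² + 5n + 10 and g(n) = n² + n are both O(n²).
Big-O permits equal growth rates (f ≤ c·g for some c), so f(n) = O(g(n)) is true.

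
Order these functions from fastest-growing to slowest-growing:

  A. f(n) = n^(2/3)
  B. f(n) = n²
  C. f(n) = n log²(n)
B > C > A

Comparing growth rates:
B = n² is O(n²)
C = n log²(n) is O(n log² n)
A = n^(2/3) is O(n^(2/3))

Therefore, the order from fastest to slowest is: B > C > A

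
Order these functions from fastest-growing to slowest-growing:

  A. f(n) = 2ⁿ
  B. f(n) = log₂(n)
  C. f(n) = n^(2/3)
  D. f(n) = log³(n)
A > C > D > B

Comparing growth rates:
A = 2ⁿ is O(2ⁿ)
C = n^(2/3) is O(n^(2/3))
D = log³(n) is O(log³ n)
B = log₂(n) is O(log n)

Therefore, the order from fastest to slowest is: A > C > D > B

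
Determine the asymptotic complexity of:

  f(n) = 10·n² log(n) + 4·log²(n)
O(n² log n)

The dominant term in 10·n² log(n) + 4·log²(n) is 10·n² log(n), which is Θ(n² log n).
Lower-order terms (4·log²(n)) are asymptotically negligible.
Constants are absorbed, so the tightest bound is O(n² log n).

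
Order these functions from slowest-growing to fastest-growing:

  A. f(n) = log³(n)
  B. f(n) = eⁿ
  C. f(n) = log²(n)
C < A < B

Comparing growth rates:
C = log²(n) is O(log² n)
A = log³(n) is O(log³ n)
B = eⁿ is O(eⁿ)

Therefore, the order from slowest to fastest is: C < A < B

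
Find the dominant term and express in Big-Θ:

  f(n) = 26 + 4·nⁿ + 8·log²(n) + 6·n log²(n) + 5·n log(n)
Θ(nⁿ)

Order the terms by growth rate: 26 ≺ 8·log²(n) ≺ 5·n log(n) ≺ 6·n log²(n) ≺ 4·nⁿ.
The fastest-growing term 4·nⁿ dominates as n → ∞; dropping its constant factor gives Θ(nⁿ).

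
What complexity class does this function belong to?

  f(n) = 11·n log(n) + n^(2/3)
O(n log n)

The dominant term in 11·n log(n) + n^(2/3) is 11·n log(n), which is Θ(n log n).
Lower-order terms (n^(2/3)) are asymptotically negligible.
Constants are absorbed, so the tightest bound is O(n log n).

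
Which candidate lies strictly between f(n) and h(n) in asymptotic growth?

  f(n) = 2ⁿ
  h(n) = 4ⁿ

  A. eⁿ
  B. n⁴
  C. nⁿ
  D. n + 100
A

We need g(n) with 2ⁿ = o(g(n)) and g(n) = o(4ⁿ), i.e. O(2ⁿ) ≺ g ≺ O(4ⁿ).
Check each option:
  A. eⁿ — O(eⁿ) is strictly between O(2ⁿ) and O(4ⁿ) ✓
  B. n⁴ — O(n⁴) does not grow strictly faster than f(n)
  C. nⁿ — O(nⁿ) does not grow strictly slower than h(n)
  D. n + 100 — O(n) does not grow strictly faster than f(n)

Only option A (eⁿ) lies strictly between.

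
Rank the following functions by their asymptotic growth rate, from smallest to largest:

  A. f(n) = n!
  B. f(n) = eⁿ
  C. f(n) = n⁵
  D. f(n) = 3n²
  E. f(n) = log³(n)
E < D < C < B < A

Comparing growth rates:
E = log³(n) is O(log³ n)
D = 3n² is O(n²)
C = n⁵ is O(n⁵)
B = eⁿ is O(eⁿ)
A = n! is O(n!)

Therefore, the order from slowest to fastest is: E < D < C < B < A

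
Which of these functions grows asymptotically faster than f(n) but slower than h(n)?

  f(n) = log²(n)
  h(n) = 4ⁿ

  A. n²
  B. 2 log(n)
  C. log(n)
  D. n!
A

We need g(n) with log²(n) = o(g(n)) and g(n) = o(4ⁿ), i.e. O(log² n) ≺ g ≺ O(4ⁿ).
Check each option:
  A. n² — O(n²) is strictly between O(log² n) and O(4ⁿ) ✓
  B. 2 log(n) — O(log n) does not grow strictly faster than f(n)
  C. log(n) — O(log n) does not grow strictly faster than f(n)
  D. n! — O(n!) does not grow strictly slower than h(n)

Only option A (n²) lies strictly between.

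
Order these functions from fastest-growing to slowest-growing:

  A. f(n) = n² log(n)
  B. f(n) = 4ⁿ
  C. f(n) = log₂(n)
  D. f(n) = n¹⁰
B > D > A > C

Comparing growth rates:
B = 4ⁿ is O(4ⁿ)
D = n¹⁰ is O(n¹⁰)
A = n² log(n) is O(n² log n)
C = log₂(n) is O(log n)

Therefore, the order from fastest to slowest is: B > D > A > C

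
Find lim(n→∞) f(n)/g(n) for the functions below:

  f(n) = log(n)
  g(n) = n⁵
0

Since log(n) (O(log n)) grows slower than n⁵ (O(n⁵)),
the ratio f(n)/g(n) → 0 as n → ∞.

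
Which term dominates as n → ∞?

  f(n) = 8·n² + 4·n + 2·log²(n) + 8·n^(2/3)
8·n²

Looking at each term:
  - 8·n² is O(n²)
  - 4·n is O(n)
  - 2·log²(n) is O(log² n)
  - 8·n^(2/3) is O(n^(2/3))

The term 8·n² (O(n²)) grows fastest and dominates all others.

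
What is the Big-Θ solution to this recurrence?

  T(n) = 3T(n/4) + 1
Θ(n^log₄(3))

Master Theorem: a = 3, b = 4, f(n) = 1.
Compute the critical exponent d = log₄(3) = 0.792.
Compare f(n) = Θ(1) against n^d:
  k = 0 < d = 0.792, so f(n) = O(n^(d-ε)) — Case 1.
  The recursion cost dominates: T(n) = Θ(n^d) = Θ(n^log₄(3)).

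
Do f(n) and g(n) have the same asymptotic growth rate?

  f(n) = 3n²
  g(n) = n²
True

f(n) = 3n² and g(n) = n² are both O(n²).
Since they have the same asymptotic growth rate, f(n) = Θ(g(n)) is true.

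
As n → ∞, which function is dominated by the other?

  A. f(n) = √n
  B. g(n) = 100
B

f(n) = √n is O(√n), while g(n) = 100 is O(1).
Since O(1) grows slower than O(√n), g(n) is dominated.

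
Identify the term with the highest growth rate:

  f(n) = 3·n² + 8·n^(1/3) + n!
n!

Looking at each term:
  - 3·n² is O(n²)
  - 8·n^(1/3) is O(n^(1/3))
  - n! is O(n!)

The term n! (O(n!)) grows fastest and dominates all others.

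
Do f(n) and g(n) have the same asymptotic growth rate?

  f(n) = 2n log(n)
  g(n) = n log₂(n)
True

f(n) = 2n log(n) and g(n) = n log₂(n) are both O(n log n).
Since they have the same asymptotic growth rate, f(n) = Θ(g(n)) is true.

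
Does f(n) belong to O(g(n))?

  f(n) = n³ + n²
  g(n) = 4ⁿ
True

f(n) = n³ + n² is O(n³), and g(n) = 4ⁿ is O(4ⁿ).
Since O(n³) ⊆ O(4ⁿ) (f grows no faster than g), f(n) = O(g(n)) is true.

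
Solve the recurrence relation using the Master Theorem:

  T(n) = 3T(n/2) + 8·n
Θ(n^log₂(3))

Master Theorem: a = 3, b = 2, f(n) = 8·n.
Compute the critical exponent d = log₂(3) = 1.585.
Compare f(n) = Θ(n) against n^d:
  k = 1 < d = 1.585, so f(n) = O(n^(d-ε)) — Case 1.
  The recursion cost dominates: T(n) = Θ(n^d) = Θ(n^log₂(3)).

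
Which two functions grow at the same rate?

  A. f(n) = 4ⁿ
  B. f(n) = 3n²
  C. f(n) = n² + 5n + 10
B and C

Examining each function:
  A. 4ⁿ is O(4ⁿ)
  B. 3n² is O(n²)
  C. n² + 5n + 10 is O(n²)

Functions B and C both have the same complexity class.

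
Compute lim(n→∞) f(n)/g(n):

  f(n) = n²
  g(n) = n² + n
1

Since n² and n² + n have the same growth rate (O(n²)),
the ratio converges to a constant: 1.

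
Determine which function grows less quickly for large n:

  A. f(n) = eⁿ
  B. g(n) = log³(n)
B

f(n) = eⁿ is O(eⁿ), while g(n) = log³(n) is O(log³ n).
Since O(log³ n) grows slower than O(eⁿ), g(n) is dominated.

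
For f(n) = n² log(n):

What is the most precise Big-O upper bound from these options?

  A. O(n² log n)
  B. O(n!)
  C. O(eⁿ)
A

f(n) = n² log(n) is O(n² log n).
All listed options are valid Big-O bounds (upper bounds),
but O(n² log n) is the tightest (smallest valid bound).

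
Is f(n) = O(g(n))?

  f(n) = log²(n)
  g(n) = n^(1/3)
True

f(n) = log²(n) is O(log² n), and g(n) = n^(1/3) is O(n^(1/3)).
Since O(log² n) ⊆ O(n^(1/3)) (f grows no faster than g), f(n) = O(g(n)) is true.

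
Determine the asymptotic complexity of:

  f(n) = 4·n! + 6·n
O(n!)

The dominant term in 4·n! + 6·n is 4·n!, which is Θ(n!).
Lower-order terms (6·n) are asymptotically negligible.
Constants are absorbed, so the tightest bound is O(n!).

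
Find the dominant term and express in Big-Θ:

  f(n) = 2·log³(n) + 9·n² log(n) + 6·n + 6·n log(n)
Θ(n² log n)

Order the terms by growth rate: 2·log³(n) ≺ 6·n ≺ 6·n log(n) ≺ 9·n² log(n).
The fastest-growing term 9·n² log(n) dominates as n → ∞; dropping its constant factor gives Θ(n² log n).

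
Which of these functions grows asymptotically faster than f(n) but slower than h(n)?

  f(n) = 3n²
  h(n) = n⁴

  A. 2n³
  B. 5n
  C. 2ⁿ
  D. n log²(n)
A

We need g(n) with 3n² = o(g(n)) and g(n) = o(n⁴), i.e. O(n²) ≺ g ≺ O(n⁴).
Check each option:
  A. 2n³ — O(n³) is strictly between O(n²) and O(n⁴) ✓
  B. 5n — O(n) does not grow strictly faster than f(n)
  C. 2ⁿ — O(2ⁿ) does not grow strictly slower than h(n)
  D. n log²(n) — O(n log² n) does not grow strictly faster than f(n)

Only option A (2n³) lies strictly between.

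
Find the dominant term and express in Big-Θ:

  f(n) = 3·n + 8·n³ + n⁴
Θ(n⁴)

Order the terms by growth rate: 3·n ≺ 8·n³ ≺ n⁴.
The fastest-growing term n⁴ dominates as n → ∞; dropping its constant factor gives Θ(n⁴).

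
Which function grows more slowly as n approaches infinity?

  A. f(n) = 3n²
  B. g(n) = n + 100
B

f(n) = 3n² is O(n²), while g(n) = n + 100 is O(n).
Since O(n) grows slower than O(n²), g(n) is dominated.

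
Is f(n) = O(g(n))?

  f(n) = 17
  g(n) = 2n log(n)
True

f(n) = 17 is O(1), and g(n) = 2n log(n) is O(n log n).
Since O(1) ⊆ O(n log n) (f grows no faster than g), f(n) = O(g(n)) is true.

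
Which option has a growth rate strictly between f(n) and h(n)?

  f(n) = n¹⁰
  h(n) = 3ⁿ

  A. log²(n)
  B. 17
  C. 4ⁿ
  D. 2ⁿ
D

We need g(n) with n¹⁰ = o(g(n)) and g(n) = o(3ⁿ), i.e. O(n¹⁰) ≺ g ≺ O(3ⁿ).
Check each option:
  A. log²(n) — O(log² n) does not grow strictly faster than f(n)
  B. 17 — O(1) does not grow strictly faster than f(n)
  C. 4ⁿ — O(4ⁿ) does not grow strictly slower than h(n)
  D. 2ⁿ — O(2ⁿ) is strictly between O(n¹⁰) and O(3ⁿ) ✓

Only option D (2ⁿ) lies strictly between.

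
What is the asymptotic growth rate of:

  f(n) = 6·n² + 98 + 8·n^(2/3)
Θ(n²)

Order the terms by growth rate: 98 ≺ 8·n^(2/3) ≺ 6·n².
The fastest-growing term 6·n² dominates as n → ∞; dropping its constant factor gives Θ(n²).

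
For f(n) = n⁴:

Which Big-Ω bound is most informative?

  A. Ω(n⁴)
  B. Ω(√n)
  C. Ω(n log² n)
A

f(n) = n⁴ is Ω(n⁴).
All listed options are valid Big-Ω bounds (lower bounds),
but Ω(n⁴) is the tightest (largest valid bound).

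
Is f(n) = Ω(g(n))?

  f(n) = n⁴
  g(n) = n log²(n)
True

f(n) = n⁴ is O(n⁴), and g(n) = n log²(n) is O(n log² n).
Since O(n⁴) grows at least as fast as O(n log² n), f(n) = Ω(g(n)) is true.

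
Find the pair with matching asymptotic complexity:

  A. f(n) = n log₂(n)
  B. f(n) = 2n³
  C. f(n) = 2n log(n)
A and C

Examining each function:
  A. n log₂(n) is O(n log n)
  B. 2n³ is O(n³)
  C. 2n log(n) is O(n log n)

Functions A and C both have the same complexity class.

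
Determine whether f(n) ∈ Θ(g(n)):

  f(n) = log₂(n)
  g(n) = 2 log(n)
True

f(n) = log₂(n) and g(n) = 2 log(n) are both O(log n).
Since they have the same asymptotic growth rate, f(n) = Θ(g(n)) is true.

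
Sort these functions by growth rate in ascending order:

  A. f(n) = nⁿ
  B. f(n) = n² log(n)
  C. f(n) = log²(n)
C < B < A

Comparing growth rates:
C = log²(n) is O(log² n)
B = n² log(n) is O(n² log n)
A = nⁿ is O(nⁿ)

Therefore, the order from slowest to fastest is: C < B < A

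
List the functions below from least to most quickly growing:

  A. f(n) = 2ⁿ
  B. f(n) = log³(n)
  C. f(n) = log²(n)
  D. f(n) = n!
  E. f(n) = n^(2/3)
C < B < E < A < D

Comparing growth rates:
C = log²(n) is O(log² n)
B = log³(n) is O(log³ n)
E = n^(2/3) is O(n^(2/3))
A = 2ⁿ is O(2ⁿ)
D = n! is O(n!)

Therefore, the order from slowest to fastest is: C < B < E < A < D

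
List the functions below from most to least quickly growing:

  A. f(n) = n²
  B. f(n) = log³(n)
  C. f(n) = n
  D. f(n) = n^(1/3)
A > C > D > B

Comparing growth rates:
A = n² is O(n²)
C = n is O(n)
D = n^(1/3) is O(n^(1/3))
B = log³(n) is O(log³ n)

Therefore, the order from fastest to slowest is: A > C > D > B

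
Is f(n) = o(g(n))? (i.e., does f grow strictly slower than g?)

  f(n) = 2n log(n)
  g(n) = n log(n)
False

f(n) = 2n log(n) is O(n log n), and g(n) = n log(n) is O(n log n).
Since they have the same growth rate, f(n) = o(g(n)) is false.
(f = o(g) requires f to grow strictly slower, not equal.)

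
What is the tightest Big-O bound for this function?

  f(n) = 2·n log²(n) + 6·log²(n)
O(n log² n)

The dominant term in 2·n log²(n) + 6·log²(n) is 2·n log²(n), which is Θ(n log² n).
Lower-order terms (6·log²(n)) are asymptotically negligible.
Constants are absorbed, so the tightest bound is O(n log² n).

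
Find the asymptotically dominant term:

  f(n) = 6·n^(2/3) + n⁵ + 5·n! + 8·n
5·n!

Looking at each term:
  - 6·n^(2/3) is O(n^(2/3))
  - n⁵ is O(n⁵)
  - 5·n! is O(n!)
  - 8·n is O(n)

The term 5·n! (O(n!)) grows fastest and dominates all others.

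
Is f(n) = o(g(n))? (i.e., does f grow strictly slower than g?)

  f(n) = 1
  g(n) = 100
False

f(n) = 1 is O(1), and g(n) = 100 is O(1).
Since they have the same growth rate, f(n) = o(g(n)) is false.
(f = o(g) requires f to grow strictly slower, not equal.)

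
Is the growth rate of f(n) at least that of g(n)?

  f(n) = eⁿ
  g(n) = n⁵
True

f(n) = eⁿ is O(eⁿ), and g(n) = n⁵ is O(n⁵).
Since O(eⁿ) grows at least as fast as O(n⁵), f(n) = Ω(g(n)) is true.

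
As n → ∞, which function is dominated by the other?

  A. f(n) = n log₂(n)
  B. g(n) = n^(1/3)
B

f(n) = n log₂(n) is O(n log n), while g(n) = n^(1/3) is O(n^(1/3)).
Since O(n^(1/3)) grows slower than O(n log n), g(n) is dominated.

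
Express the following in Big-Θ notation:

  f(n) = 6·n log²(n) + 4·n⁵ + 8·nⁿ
Θ(nⁿ)

Order the terms by growth rate: 6·n log²(n) ≺ 4·n⁵ ≺ 8·nⁿ.
The fastest-growing term 8·nⁿ dominates as n → ∞; dropping its constant factor gives Θ(nⁿ).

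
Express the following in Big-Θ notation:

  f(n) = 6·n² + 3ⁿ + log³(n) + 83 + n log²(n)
Θ(3ⁿ)

Order the terms by growth rate: 83 ≺ log³(n) ≺ n log²(n) ≺ 6·n² ≺ 3ⁿ.
The fastest-growing term 3ⁿ dominates as n → ∞; dropping its constant factor gives Θ(3ⁿ).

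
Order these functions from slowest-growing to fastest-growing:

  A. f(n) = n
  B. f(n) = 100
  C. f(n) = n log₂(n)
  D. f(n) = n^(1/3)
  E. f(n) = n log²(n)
B < D < A < C < E

Comparing growth rates:
B = 100 is O(1)
D = n^(1/3) is O(n^(1/3))
A = n is O(n)
C = n log₂(n) is O(n log n)
E = n log²(n) is O(n log² n)

Therefore, the order from slowest to fastest is: B < D < A < C < E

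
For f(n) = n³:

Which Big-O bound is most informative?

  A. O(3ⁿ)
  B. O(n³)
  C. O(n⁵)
B

f(n) = n³ is O(n³).
All listed options are valid Big-O bounds (upper bounds),
but O(n³) is the tightest (smallest valid bound).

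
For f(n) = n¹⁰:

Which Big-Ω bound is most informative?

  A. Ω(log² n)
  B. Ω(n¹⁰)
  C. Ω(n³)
B

f(n) = n¹⁰ is Ω(n¹⁰).
All listed options are valid Big-Ω bounds (lower bounds),
but Ω(n¹⁰) is the tightest (largest valid bound).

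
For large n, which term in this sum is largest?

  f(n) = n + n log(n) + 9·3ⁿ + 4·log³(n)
9·3ⁿ

Looking at each term:
  - n is O(n)
  - n log(n) is O(n log n)
  - 9·3ⁿ is O(3ⁿ)
  - 4·log³(n) is O(log³ n)

The term 9·3ⁿ (O(3ⁿ)) grows fastest and dominates all others.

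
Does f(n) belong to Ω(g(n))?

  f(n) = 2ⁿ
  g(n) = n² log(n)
True

f(n) = 2ⁿ is O(2ⁿ), and g(n) = n² log(n) is O(n² log n).
Since O(2ⁿ) grows at least as fast as O(n² log n), f(n) = Ω(g(n)) is true.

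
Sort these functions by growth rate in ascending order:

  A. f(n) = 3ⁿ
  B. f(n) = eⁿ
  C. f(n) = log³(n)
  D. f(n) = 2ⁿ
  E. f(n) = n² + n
C < E < D < B < A

Comparing growth rates:
C = log³(n) is O(log³ n)
E = n² + n is O(n²)
D = 2ⁿ is O(2ⁿ)
B = eⁿ is O(eⁿ)
A = 3ⁿ is O(3ⁿ)

Therefore, the order from slowest to fastest is: C < E < D < B < A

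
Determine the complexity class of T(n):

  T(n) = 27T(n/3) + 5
Θ(n³)

Master Theorem: a = 27, b = 3, f(n) = 5.
Compute the critical exponent d = log₃(27) = 3.
Compare f(n) = Θ(1) against n^d:
  k = 0 < d = 3, so f(n) = O(n^(d-ε)) — Case 1.
  The recursion cost dominates: T(n) = Θ(n^d) = Θ(n³).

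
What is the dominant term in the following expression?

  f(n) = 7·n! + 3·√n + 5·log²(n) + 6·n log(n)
7·n!

Looking at each term:
  - 7·n! is O(n!)
  - 3·√n is O(√n)
  - 5·log²(n) is O(log² n)
  - 6·n log(n) is O(n log n)

The term 7·n! (O(n!)) grows fastest and dominates all others.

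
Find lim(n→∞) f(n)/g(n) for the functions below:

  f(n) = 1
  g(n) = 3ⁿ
0

Since 1 (O(1)) grows slower than 3ⁿ (O(3ⁿ)),
the ratio f(n)/g(n) → 0 as n → ∞.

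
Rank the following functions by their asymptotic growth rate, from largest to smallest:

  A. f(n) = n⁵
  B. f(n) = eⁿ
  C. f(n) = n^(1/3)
B > A > C

Comparing growth rates:
B = eⁿ is O(eⁿ)
A = n⁵ is O(n⁵)
C = n^(1/3) is O(n^(1/3))

Therefore, the order from fastest to slowest is: B > A > C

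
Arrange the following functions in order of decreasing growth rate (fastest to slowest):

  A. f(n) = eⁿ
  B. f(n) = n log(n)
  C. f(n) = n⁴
A > C > B

Comparing growth rates:
A = eⁿ is O(eⁿ)
C = n⁴ is O(n⁴)
B = n log(n) is O(n log n)

Therefore, the order from fastest to slowest is: A > C > B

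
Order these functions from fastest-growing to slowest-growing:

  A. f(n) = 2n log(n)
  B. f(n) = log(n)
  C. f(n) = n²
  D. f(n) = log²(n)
C > A > D > B

Comparing growth rates:
C = n² is O(n²)
A = 2n log(n) is O(n log n)
D = log²(n) is O(log² n)
B = log(n) is O(log n)

Therefore, the order from fastest to slowest is: C > A > D > B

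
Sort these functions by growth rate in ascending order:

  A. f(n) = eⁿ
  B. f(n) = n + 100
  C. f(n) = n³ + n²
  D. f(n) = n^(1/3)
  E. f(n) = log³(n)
E < D < B < C < A

Comparing growth rates:
E = log³(n) is O(log³ n)
D = n^(1/3) is O(n^(1/3))
B = n + 100 is O(n)
C = n³ + n² is O(n³)
A = eⁿ is O(eⁿ)

Therefore, the order from slowest to fastest is: E < D < B < C < A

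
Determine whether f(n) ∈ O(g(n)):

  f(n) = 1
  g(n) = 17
True

f(n) = 1 and g(n) = 17 are both O(1).
Big-O permits equal growth rates (f ≤ c·g for some c), so f(n) = O(g(n)) is true.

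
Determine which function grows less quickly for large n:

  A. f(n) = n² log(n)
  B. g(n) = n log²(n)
B

f(n) = n² log(n) is O(n² log n), while g(n) = n log²(n) is O(n log² n).
Since O(n log² n) grows slower than O(n² log n), g(n) is dominated.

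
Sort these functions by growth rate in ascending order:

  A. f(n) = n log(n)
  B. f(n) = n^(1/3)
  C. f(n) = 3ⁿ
B < A < C

Comparing growth rates:
B = n^(1/3) is O(n^(1/3))
A = n log(n) is O(n log n)
C = 3ⁿ is O(3ⁿ)

Therefore, the order from slowest to fastest is: B < A < C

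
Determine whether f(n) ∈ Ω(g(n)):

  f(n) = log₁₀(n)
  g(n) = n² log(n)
False

f(n) = log₁₀(n) is O(log n), and g(n) = n² log(n) is O(n² log n).
Since O(log n) grows slower than O(n² log n), f(n) = Ω(g(n)) is false.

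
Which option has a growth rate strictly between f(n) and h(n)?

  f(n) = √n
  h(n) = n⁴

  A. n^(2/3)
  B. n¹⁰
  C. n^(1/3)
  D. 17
A

We need g(n) with √n = o(g(n)) and g(n) = o(n⁴), i.e. O(√n) ≺ g ≺ O(n⁴).
Check each option:
  A. n^(2/3) — O(n^(2/3)) is strictly between O(√n) and O(n⁴) ✓
  B. n¹⁰ — O(n¹⁰) does not grow strictly slower than h(n)
  C. n^(1/3) — O(n^(1/3)) does not grow strictly faster than f(n)
  D. 17 — O(1) does not grow strictly faster than f(n)

Only option A (n^(2/3)) lies strictly between.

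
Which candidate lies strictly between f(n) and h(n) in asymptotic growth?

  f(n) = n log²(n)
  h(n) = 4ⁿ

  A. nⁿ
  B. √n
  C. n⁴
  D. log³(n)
C

We need g(n) with n log²(n) = o(g(n)) and g(n) = o(4ⁿ), i.e. O(n log² n) ≺ g ≺ O(4ⁿ).
Check each option:
  A. nⁿ — O(nⁿ) does not grow strictly slower than h(n)
  B. √n — O(√n) does not grow strictly faster than f(n)
  C. n⁴ — O(n⁴) is strictly between O(n log² n) and O(4ⁿ) ✓
  D. log³(n) — O(log³ n) does not grow strictly faster than f(n)

Only option C (n⁴) lies strictly between.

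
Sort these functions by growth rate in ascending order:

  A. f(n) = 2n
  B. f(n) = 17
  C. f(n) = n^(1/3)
B < C < A

Comparing growth rates:
B = 17 is O(1)
C = n^(1/3) is O(n^(1/3))
A = 2n is O(n)

Therefore, the order from slowest to fastest is: B < C < A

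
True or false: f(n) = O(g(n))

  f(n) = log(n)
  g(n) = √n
True

f(n) = log(n) is O(log n), and g(n) = √n is O(√n).
Since O(log n) ⊆ O(√n) (f grows no faster than g), f(n) = O(g(n)) is true.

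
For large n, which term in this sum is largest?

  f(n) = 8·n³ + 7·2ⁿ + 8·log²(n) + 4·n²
7·2ⁿ

Looking at each term:
  - 8·n³ is O(n³)
  - 7·2ⁿ is O(2ⁿ)
  - 8·log²(n) is O(log² n)
  - 4·n² is O(n²)

The term 7·2ⁿ (O(2ⁿ)) grows fastest and dominates all others.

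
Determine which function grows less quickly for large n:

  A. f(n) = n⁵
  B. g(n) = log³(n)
B

f(n) = n⁵ is O(n⁵), while g(n) = log³(n) is O(log³ n).
Since O(log³ n) grows slower than O(n⁵), g(n) is dominated.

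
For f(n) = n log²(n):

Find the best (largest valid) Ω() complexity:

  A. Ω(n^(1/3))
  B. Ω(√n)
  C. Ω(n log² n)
C

f(n) = n log²(n) is Ω(n log² n).
All listed options are valid Big-Ω bounds (lower bounds),
but Ω(n log² n) is the tightest (largest valid bound).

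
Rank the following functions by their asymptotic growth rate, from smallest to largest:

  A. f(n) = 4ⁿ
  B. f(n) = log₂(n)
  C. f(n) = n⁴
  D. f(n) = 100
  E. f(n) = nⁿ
D < B < C < A < E

Comparing growth rates:
D = 100 is O(1)
B = log₂(n) is O(log n)
C = n⁴ is O(n⁴)
A = 4ⁿ is O(4ⁿ)
E = nⁿ is O(nⁿ)

Therefore, the order from slowest to fastest is: D < B < C < A < E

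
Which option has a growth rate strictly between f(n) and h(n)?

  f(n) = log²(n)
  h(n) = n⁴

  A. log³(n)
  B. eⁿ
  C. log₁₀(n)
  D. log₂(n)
A

We need g(n) with log²(n) = o(g(n)) and g(n) = o(n⁴), i.e. O(log² n) ≺ g ≺ O(n⁴).
Check each option:
  A. log³(n) — O(log³ n) is strictly between O(log² n) and O(n⁴) ✓
  B. eⁿ — O(eⁿ) does not grow strictly slower than h(n)
  C. log₁₀(n) — O(log n) does not grow strictly faster than f(n)
  D. log₂(n) — O(log n) does not grow strictly faster than f(n)

Only option A (log³(n)) lies strictly between.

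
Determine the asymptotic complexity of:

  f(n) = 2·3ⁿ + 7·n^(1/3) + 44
O(3ⁿ)

The dominant term in 2·3ⁿ + 7·n^(1/3) + 44 is 2·3ⁿ, which is Θ(3ⁿ).
Lower-order terms (7·n^(1/3), 44) are asymptotically negligible.
Constants are absorbed, so the tightest bound is O(3ⁿ).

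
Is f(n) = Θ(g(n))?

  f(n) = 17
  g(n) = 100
True

f(n) = 17 and g(n) = 100 are both O(1).
Since they have the same asymptotic growth rate, f(n) = Θ(g(n)) is true.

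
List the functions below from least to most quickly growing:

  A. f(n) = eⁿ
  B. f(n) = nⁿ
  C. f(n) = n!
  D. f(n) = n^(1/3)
D < A < C < B

Comparing growth rates:
D = n^(1/3) is O(n^(1/3))
A = eⁿ is O(eⁿ)
C = n! is O(n!)
B = nⁿ is O(nⁿ)

Therefore, the order from slowest to fastest is: D < A < C < B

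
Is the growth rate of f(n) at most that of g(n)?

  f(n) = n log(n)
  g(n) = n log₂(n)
True

f(n) = n log(n) and g(n) = n log₂(n) are both O(n log n).
Big-O permits equal growth rates (f ≤ c·g for some c), so f(n) = O(g(n)) is true.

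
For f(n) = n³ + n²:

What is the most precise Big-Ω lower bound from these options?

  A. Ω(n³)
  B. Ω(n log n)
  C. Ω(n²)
A

f(n) = n³ + n² is Ω(n³).
All listed options are valid Big-Ω bounds (lower bounds),
but Ω(n³) is the tightest (largest valid bound).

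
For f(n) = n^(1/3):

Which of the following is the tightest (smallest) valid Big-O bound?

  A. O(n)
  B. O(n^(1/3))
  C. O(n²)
B

f(n) = n^(1/3) is O(n^(1/3)).
All listed options are valid Big-O bounds (upper bounds),
but O(n^(1/3)) is the tightest (smallest valid bound).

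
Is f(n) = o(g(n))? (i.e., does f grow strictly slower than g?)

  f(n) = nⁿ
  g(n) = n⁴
False

f(n) = nⁿ is O(nⁿ), and g(n) = n⁴ is O(n⁴).
Since O(nⁿ) grows faster than or equal to O(n⁴), f(n) = o(g(n)) is false.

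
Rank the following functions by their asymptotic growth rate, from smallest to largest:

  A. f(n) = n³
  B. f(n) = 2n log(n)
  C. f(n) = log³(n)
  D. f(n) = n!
C < B < A < D

Comparing growth rates:
C = log³(n) is O(log³ n)
B = 2n log(n) is O(n log n)
A = n³ is O(n³)
D = n! is O(n!)

Therefore, the order from slowest to fastest is: C < B < A < D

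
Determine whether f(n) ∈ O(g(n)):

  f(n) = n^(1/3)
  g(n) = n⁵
True

f(n) = n^(1/3) is O(n^(1/3)), and g(n) = n⁵ is O(n⁵).
Since O(n^(1/3)) ⊆ O(n⁵) (f grows no faster than g), f(n) = O(g(n)) is true.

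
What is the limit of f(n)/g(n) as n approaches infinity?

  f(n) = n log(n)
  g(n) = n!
0

Since n log(n) (O(n log n)) grows slower than n! (O(n!)),
the ratio f(n)/g(n) → 0 as n → ∞.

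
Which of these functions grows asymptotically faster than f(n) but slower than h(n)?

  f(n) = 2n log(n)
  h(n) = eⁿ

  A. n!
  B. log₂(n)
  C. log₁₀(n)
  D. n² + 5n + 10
D

We need g(n) with 2n log(n) = o(g(n)) and g(n) = o(eⁿ), i.e. O(n log n) ≺ g ≺ O(eⁿ).
Check each option:
  A. n! — O(n!) does not grow strictly slower than h(n)
  B. log₂(n) — O(log n) does not grow strictly faster than f(n)
  C. log₁₀(n) — O(log n) does not grow strictly faster than f(n)
  D. n² + 5n + 10 — O(n²) is strictly between O(n log n) and O(eⁿ) ✓

Only option D (n² + 5n + 10) lies strictly between.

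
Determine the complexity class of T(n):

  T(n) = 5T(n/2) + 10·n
Θ(n^log₂(5))

Master Theorem: a = 5, b = 2, f(n) = 10·n.
Compute the critical exponent d = log₂(5) = 2.322.
Compare f(n) = Θ(n) against n^d:
  k = 1 < d = 2.322, so f(n) = O(n^(d-ε)) — Case 1.
  The recursion cost dominates: T(n) = Θ(n^d) = Θ(n^log₂(5)).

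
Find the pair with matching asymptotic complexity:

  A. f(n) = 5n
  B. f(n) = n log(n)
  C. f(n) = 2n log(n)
B and C

Examining each function:
  A. 5n is O(n)
  B. n log(n) is O(n log n)
  C. 2n log(n) is O(n log n)

Functions B and C both have the same complexity class.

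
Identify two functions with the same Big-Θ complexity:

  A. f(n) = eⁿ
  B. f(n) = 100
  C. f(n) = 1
B and C

Examining each function:
  A. eⁿ is O(eⁿ)
  B. 100 is O(1)
  C. 1 is O(1)

Functions B and C both have the same complexity class.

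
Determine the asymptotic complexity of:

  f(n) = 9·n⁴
O(n⁴)

The dominant term in 9·n⁴ is 9·n⁴, which is Θ(n⁴).
Constants are absorbed, so the tightest bound is O(n⁴).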